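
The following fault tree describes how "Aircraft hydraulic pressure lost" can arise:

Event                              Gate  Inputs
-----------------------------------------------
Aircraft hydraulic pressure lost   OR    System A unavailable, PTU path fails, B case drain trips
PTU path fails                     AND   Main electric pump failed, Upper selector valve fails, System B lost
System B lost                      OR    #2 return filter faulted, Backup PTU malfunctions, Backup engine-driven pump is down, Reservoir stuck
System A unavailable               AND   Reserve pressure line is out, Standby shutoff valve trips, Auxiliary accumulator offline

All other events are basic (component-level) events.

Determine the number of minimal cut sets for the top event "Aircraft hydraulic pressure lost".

6

System A unavailable [AND]: one cut set from each child combined → 1 × 1 × 1 = 1 cut set(s).
System B lost [OR]: union of children's cut sets → 4 cut set(s).
PTU path fails [AND]: one cut set from each child combined → 1 × 1 × 4 = 4 cut set(s).
Aircraft hydraulic pressure lost [OR]: union of children's cut sets → 6 cut set(s).
Minimal cut sets: {Auxiliary accumulator offline, Reserve pressure line is out, Standby shutoff valve trips}; {#2 return filter faulted, Main electric pump failed, Upper selector valve fails}; {Backup PTU malfunctions, Main electric pump failed, Upper selector valve fails}; {Backup engine-driven pump is down, Main electric pump failed, Upper selector valve fails}; {Main electric pump failed, Reservoir stuck, Upper selector valve fails}; {B case drain trips}.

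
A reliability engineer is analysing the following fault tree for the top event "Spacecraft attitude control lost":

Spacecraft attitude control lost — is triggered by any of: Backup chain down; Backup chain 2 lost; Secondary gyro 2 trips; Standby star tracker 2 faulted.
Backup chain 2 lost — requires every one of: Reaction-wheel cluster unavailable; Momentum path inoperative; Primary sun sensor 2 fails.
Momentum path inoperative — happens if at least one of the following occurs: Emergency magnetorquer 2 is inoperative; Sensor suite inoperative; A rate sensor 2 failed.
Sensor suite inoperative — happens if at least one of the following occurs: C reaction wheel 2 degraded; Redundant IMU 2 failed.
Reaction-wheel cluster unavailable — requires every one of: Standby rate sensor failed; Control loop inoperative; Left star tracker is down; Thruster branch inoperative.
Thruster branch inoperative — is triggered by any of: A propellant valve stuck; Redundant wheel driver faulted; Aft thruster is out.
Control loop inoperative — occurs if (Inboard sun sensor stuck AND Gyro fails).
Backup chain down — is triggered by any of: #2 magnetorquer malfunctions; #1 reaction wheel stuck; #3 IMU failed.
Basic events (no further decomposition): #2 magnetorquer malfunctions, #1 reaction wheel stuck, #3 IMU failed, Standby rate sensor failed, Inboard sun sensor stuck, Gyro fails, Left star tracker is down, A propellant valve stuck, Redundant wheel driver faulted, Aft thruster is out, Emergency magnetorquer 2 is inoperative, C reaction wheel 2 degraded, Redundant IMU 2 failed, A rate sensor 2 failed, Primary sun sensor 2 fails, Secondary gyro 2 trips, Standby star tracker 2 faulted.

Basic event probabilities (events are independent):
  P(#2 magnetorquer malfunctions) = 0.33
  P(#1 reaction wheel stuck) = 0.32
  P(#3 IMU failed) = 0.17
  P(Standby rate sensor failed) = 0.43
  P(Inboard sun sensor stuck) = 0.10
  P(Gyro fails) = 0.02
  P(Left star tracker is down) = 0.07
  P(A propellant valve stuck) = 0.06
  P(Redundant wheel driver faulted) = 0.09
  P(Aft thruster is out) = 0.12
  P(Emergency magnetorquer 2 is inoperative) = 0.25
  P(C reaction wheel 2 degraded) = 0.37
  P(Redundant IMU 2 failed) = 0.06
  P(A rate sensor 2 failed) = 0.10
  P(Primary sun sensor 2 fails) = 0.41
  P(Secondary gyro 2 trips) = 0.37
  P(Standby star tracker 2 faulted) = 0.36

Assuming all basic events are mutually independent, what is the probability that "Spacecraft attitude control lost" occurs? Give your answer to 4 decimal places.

0.8475

P(Backup chain down) [OR] = 1 − (1−0.33) × (1−0.32) × (1−0.17) = 0.621852
P(Control loop inoperative) [AND] = 0.10 × 0.02 = 0.002000
P(Thruster branch inoperative) [OR] = 1 − (1−0.06) × (1−0.09) × (1−0.12) = 0.247248
P(Reaction-wheel cluster unavailable) [AND] = 0.43 × 0.002000 × 0.07 × 0.247248 = 0.000015
P(Sensor suite inoperative) [OR] = 1 − (1−0.37) × (1−0.06) = 0.407800
P(Momentum path inoperative) [OR] = 1 − (1−0.25) × (1−0.407800) × (1−0.10) = 0.600265
P(Backup chain 2 lost) [AND] = 0.000015 × 0.600265 × 0.41 = 0.000004
P(Spacecraft attitude control lost) [OR] = 1 − (1−0.621852) × (1−0.000004) × (1−0.37) × (1−0.36) = 0.847531
Rounded to 4 decimal places: P(Spacecraft attitude control lost) ≈ 0.8475.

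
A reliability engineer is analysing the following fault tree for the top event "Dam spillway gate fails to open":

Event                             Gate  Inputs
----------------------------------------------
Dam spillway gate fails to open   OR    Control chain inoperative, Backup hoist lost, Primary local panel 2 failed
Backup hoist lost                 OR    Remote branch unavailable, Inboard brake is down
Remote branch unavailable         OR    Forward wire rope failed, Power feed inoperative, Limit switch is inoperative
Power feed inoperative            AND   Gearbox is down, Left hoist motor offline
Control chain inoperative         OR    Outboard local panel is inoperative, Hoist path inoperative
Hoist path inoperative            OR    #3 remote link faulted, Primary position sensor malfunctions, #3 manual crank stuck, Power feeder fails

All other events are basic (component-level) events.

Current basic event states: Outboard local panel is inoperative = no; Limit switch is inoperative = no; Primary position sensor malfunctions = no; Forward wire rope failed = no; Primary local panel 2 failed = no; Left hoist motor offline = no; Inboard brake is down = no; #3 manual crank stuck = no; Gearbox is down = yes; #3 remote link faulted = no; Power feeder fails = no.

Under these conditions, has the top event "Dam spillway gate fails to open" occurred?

Hoist path inoperative [OR]: #3 remote link faulted=not, Primary position sensor malfunctions=not, #3 manual crank stuck=not, Power feeder fails=not → no input occurs → does not occur.
Control chain inoperative [OR]: Outboard local panel is inoperative=not, Hoist path inoperative=not → no input occurs → does not occur.
Power feed inoperative [AND]: Gearbox is down=occurs, Left hoist motor offline=not → not all inputs occur → does not occur.
Remote branch unavailable [OR]: Forward wire rope failed=not, Power feed inoperative=not, Limit switch is inoperative=not → no input occurs → does not occur.
Backup hoist lost [OR]: Remote branch unavailable=not, Inboard brake is down=not → no input occurs → does not occur.
Dam spillway gate fails to open [OR]: Control chain inoperative=not, Backup hoist lost=not, Primary local panel 2 failed=not → no input occurs → does not occur.

No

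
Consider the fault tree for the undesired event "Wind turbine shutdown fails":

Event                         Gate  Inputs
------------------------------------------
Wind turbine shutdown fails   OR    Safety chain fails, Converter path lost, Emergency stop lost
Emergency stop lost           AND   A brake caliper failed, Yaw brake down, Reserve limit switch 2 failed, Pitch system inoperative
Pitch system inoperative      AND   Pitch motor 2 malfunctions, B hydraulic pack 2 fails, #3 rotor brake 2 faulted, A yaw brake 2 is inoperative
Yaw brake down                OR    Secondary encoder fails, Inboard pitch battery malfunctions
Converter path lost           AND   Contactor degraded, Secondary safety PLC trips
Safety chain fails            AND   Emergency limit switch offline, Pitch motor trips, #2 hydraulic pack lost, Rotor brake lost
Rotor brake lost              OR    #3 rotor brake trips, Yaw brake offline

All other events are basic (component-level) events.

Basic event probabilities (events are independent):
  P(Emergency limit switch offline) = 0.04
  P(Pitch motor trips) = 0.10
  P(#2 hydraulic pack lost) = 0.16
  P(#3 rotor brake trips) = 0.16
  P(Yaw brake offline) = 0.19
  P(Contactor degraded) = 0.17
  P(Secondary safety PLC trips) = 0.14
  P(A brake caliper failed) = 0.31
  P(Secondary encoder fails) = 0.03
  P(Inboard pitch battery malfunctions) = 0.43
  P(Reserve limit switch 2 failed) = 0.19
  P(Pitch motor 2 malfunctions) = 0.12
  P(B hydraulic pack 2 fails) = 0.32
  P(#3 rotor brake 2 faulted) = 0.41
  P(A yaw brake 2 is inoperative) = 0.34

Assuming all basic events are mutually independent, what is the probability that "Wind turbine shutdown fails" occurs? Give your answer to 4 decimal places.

0.0241

P(Rotor brake lost) [OR] = 1 − (1−0.16) × (1−0.19) = 0.319600
P(Safety chain fails) [AND] = 0.04 × 0.10 × 0.16 × 0.319600 = 0.000205
P(Converter path lost) [AND] = 0.17 × 0.14 = 0.023800
P(Yaw brake down) [OR] = 1 − (1−0.03) × (1−0.43) = 0.447100
P(Pitch system inoperative) [AND] = 0.12 × 0.32 × 0.41 × 0.34 = 0.005353
P(Emergency stop lost) [AND] = 0.31 × 0.447100 × 0.19 × 0.005353 = 0.000141
P(Wind turbine shutdown fails) [OR] = 1 − (1−0.000205) × (1−0.023800) × (1−0.000141) = 0.024138
Rounded to 4 decimal places: P(Wind turbine shutdown fails) ≈ 0.0241.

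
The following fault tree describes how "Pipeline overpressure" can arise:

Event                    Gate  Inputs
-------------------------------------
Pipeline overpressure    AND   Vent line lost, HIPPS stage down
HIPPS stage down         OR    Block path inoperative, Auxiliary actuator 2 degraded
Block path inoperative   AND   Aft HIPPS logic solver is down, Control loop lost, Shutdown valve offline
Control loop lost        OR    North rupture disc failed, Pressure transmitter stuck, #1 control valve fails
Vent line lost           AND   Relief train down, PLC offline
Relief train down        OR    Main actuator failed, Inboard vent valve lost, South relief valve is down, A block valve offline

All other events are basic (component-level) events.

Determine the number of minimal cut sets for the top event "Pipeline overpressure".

Relief train down [OR]: union of children's cut sets → 4 cut set(s).
Vent line lost [AND]: one cut set from each child combined → 4 × 1 = 4 cut set(s).
Control loop lost [OR]: union of children's cut sets → 3 cut set(s).
Block path inoperative [AND]: one cut set from each child combined → 1 × 3 × 1 = 3 cut set(s).
HIPPS stage down [OR]: union of children's cut sets → 4 cut set(s).
Pipeline overpressure [AND]: one cut set from each child combined → 4 × 4 = 16 cut set(s).

16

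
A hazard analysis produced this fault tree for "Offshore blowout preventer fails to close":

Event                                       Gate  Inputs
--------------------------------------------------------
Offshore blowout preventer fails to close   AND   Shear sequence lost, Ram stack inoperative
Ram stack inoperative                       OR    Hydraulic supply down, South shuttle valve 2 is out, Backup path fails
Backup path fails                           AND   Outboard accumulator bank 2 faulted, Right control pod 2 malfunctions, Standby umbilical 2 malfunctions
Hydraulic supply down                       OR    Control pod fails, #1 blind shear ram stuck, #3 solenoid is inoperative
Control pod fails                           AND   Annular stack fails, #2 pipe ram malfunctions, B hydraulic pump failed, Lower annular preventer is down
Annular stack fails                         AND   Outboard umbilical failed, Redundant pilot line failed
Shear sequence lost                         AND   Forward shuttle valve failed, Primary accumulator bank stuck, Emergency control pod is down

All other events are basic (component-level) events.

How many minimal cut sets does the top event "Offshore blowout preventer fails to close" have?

Shear sequence lost [AND]: one cut set from each child combined → 1 × 1 × 1 = 1 cut set(s).
Annular stack fails [AND]: one cut set from each child combined → 1 × 1 = 1 cut set(s).
Control pod fails [AND]: one cut set from each child combined → 1 × 1 × 1 × 1 = 1 cut set(s).
Hydraulic supply down [OR]: union of children's cut sets → 3 cut set(s).
Backup path fails [AND]: one cut set from each child combined → 1 × 1 × 1 = 1 cut set(s).
Ram stack inoperative [OR]: union of children's cut sets → 5 cut set(s).
Offshore blowout preventer fails to close [AND]: one cut set from each child combined → 1 × 5 = 5 cut set(s).
Minimal cut sets: {#2 pipe ram malfunctions, B hydraulic pump failed, Emergency control pod is down, Forward shuttle valve failed, Lower annular preventer is down, Outboard umbilical failed, Primary accumulator bank stuck, Redundant pilot line failed}; {#1 blind shear ram stuck, Emergency control pod is down, Forward shuttle valve failed, Primary accumulator bank stuck}; {#3 solenoid is inoperative, Emergency control pod is down, Forward shuttle valve failed, Primary accumulator bank stuck}; {Emergency control pod is down, Forward shuttle valve failed, Primary accumulator bank stuck, South shuttle valve 2 is out}; {Emergency control pod is down, Forward shuttle valve failed, Outboard accumulator bank 2 faulted, Primary accumulator bank stuck, Right control pod 2 malfunctions, Standby umbilical 2 malfunctions}.

5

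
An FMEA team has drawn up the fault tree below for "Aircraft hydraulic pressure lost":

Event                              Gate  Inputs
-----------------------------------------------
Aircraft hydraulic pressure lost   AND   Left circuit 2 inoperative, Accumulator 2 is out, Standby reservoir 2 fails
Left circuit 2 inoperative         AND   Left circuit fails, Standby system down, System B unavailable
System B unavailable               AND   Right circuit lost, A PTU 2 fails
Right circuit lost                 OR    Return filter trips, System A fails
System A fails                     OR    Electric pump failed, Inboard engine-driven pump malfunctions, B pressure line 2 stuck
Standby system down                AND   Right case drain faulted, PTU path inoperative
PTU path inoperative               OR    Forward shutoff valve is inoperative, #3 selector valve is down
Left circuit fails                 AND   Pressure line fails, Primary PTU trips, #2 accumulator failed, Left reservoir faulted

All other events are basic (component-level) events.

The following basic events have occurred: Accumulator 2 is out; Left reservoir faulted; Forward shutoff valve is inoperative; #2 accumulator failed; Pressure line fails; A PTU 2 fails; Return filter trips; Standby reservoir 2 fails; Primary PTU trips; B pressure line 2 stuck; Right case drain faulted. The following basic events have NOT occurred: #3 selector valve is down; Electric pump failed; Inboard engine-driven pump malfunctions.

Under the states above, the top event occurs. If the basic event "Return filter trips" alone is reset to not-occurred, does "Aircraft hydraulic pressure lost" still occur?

Yes

Counterfactual: set "Return filter trips" to not occurred.
Left circuit fails [AND]: Pressure line fails=occurs, Primary PTU trips=occurs, #2 accumulator failed=occurs, Left reservoir faulted=occurs → all inputs occur → occurs.
PTU path inoperative [OR]: Forward shutoff valve is inoperative=occurs, #3 selector valve is down=not → at least one input occurs → occurs.
Standby system down [AND]: Right case drain faulted=occurs, PTU path inoperative=occurs → all inputs occur → occurs.
System A fails [OR]: Electric pump failed=not, Inboard engine-driven pump malfunctions=not, B pressure line 2 stuck=occurs → at least one input occurs → occurs.
Right circuit lost [OR]: Return filter trips=not, System A fails=occurs → at least one input occurs → occurs.
System B unavailable [AND]: Right circuit lost=occurs, A PTU 2 fails=occurs → all inputs occur → occurs.
Left circuit 2 inoperative [AND]: Left circuit fails=occurs, Standby system down=occurs, System B unavailable=occurs → all inputs occur → occurs.
Aircraft hydraulic pressure lost [AND]: Left circuit 2 inoperative=occurs, Accumulator 2 is out=occurs, Standby reservoir 2 fails=occurs → all inputs occur → occurs.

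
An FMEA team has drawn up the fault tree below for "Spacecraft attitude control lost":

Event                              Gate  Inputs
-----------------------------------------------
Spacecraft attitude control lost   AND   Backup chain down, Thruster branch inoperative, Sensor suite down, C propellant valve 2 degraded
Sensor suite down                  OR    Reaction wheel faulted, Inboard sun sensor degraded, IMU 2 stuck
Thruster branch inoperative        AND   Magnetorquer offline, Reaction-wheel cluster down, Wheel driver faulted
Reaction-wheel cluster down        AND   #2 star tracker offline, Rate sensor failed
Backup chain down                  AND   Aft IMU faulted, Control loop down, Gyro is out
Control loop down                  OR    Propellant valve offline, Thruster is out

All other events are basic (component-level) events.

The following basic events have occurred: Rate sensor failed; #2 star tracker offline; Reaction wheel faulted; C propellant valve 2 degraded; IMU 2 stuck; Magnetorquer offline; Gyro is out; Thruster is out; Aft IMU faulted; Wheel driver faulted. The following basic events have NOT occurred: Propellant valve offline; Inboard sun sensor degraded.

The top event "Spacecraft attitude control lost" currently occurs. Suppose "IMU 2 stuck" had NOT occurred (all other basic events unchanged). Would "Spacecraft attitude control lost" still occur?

Counterfactual: set "IMU 2 stuck" to not occurred.
Control loop down [OR]: Propellant valve offline=not, Thruster is out=occurs → at least one input occurs → occurs.
Backup chain down [AND]: Aft IMU faulted=occurs, Control loop down=occurs, Gyro is out=occurs → all inputs occur → occurs.
Reaction-wheel cluster down [AND]: #2 star tracker offline=occurs, Rate sensor failed=occurs → all inputs occur → occurs.
Thruster branch inoperative [AND]: Magnetorquer offline=occurs, Reaction-wheel cluster down=occurs, Wheel driver faulted=occurs → all inputs occur → occurs.
Sensor suite down [OR]: Reaction wheel faulted=occurs, Inboard sun sensor degraded=not, IMU 2 stuck=not → at least one input occurs → occurs.
Spacecraft attitude control lost [AND]: Backup chain down=occurs, Thruster branch inoperative=occurs, Sensor suite down=occurs, C propellant valve 2 degraded=occurs → all inputs occur → occurs.

Yes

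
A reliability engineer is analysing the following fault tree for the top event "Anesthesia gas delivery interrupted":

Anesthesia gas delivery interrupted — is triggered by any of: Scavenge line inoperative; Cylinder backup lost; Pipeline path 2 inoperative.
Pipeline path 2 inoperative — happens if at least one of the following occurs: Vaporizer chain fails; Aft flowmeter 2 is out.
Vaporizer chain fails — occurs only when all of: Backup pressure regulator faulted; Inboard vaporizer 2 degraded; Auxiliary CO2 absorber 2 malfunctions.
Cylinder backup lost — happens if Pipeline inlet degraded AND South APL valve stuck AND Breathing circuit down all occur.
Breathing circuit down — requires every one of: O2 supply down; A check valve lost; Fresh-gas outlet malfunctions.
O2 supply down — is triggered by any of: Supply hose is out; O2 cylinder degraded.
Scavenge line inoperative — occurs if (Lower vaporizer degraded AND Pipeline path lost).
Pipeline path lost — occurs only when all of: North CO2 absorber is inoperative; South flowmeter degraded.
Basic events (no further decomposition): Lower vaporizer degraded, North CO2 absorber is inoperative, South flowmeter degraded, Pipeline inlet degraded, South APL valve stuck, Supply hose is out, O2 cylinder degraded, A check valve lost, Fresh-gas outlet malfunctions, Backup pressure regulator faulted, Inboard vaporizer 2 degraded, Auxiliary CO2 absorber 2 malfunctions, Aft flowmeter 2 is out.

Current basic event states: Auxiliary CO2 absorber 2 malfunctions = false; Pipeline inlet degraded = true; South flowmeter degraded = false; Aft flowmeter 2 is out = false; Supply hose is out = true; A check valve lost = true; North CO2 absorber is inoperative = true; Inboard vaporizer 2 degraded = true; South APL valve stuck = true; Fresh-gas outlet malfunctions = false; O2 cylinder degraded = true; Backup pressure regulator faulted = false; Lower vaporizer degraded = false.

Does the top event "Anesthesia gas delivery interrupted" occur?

No

Pipeline path lost [AND]: North CO2 absorber is inoperative=occurs, South flowmeter degraded=not → not all inputs occur → does not occur.
Scavenge line inoperative [AND]: Lower vaporizer degraded=not, Pipeline path lost=not → not all inputs occur → does not occur.
O2 supply down [OR]: Supply hose is out=occurs, O2 cylinder degraded=occurs → at least one input occurs → occurs.
Breathing circuit down [AND]: O2 supply down=occurs, A check valve lost=occurs, Fresh-gas outlet malfunctions=not → not all inputs occur → does not occur.
Cylinder backup lost [AND]: Pipeline inlet degraded=occurs, South APL valve stuck=occurs, Breathing circuit down=not → not all inputs occur → does not occur.
Vaporizer chain fails [AND]: Backup pressure regulator faulted=not, Inboard vaporizer 2 degraded=occurs, Auxiliary CO2 absorber 2 malfunctions=not → not all inputs occur → does not occur.
Pipeline path 2 inoperative [OR]: Vaporizer chain fails=not, Aft flowmeter 2 is out=not → no input occurs → does not occur.
Anesthesia gas delivery interrupted [OR]: Scavenge line inoperative=not, Cylinder backup lost=not, Pipeline path 2 inoperative=not → no input occurs → does not occur.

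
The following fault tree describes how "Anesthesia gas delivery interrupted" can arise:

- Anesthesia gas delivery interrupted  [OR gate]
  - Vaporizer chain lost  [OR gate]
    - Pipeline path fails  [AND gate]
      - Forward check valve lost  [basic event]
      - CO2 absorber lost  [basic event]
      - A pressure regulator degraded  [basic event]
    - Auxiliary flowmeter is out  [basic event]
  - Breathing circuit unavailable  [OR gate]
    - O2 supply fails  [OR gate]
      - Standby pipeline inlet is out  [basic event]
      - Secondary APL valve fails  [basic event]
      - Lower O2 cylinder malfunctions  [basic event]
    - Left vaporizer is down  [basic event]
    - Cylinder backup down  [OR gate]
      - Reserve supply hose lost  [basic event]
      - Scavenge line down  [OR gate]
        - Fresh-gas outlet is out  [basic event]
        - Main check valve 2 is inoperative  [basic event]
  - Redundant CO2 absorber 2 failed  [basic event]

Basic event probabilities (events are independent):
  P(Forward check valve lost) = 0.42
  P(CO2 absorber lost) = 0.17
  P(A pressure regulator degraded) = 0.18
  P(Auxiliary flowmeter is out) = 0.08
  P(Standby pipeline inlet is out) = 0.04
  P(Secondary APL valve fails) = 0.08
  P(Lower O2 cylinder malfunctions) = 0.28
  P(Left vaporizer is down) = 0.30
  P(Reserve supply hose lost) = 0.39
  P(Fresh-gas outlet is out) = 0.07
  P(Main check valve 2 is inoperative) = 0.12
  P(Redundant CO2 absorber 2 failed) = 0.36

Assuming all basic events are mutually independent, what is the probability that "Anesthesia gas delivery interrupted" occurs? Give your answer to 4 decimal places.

0.8708

P(Pipeline path fails) [AND] = 0.42 × 0.17 × 0.18 = 0.012852
P(Vaporizer chain lost) [OR] = 1 − (1−0.012852) × (1−0.08) = 0.091824
P(O2 supply fails) [OR] = 1 − (1−0.04) × (1−0.08) × (1−0.28) = 0.364096
P(Scavenge line down) [OR] = 1 − (1−0.07) × (1−0.12) = 0.181600
P(Cylinder backup down) [OR] = 1 − (1−0.39) × (1−0.181600) = 0.500776
P(Breathing circuit unavailable) [OR] = 1 − (1−0.364096) × (1−0.30) × (1−0.500776) = 0.777779
P(Anesthesia gas delivery interrupted) [OR] = 1 − (1−0.091824) × (1−0.777779) × (1−0.36) = 0.870838
Rounded to 4 decimal places: P(Anesthesia gas delivery interrupted) ≈ 0.8708.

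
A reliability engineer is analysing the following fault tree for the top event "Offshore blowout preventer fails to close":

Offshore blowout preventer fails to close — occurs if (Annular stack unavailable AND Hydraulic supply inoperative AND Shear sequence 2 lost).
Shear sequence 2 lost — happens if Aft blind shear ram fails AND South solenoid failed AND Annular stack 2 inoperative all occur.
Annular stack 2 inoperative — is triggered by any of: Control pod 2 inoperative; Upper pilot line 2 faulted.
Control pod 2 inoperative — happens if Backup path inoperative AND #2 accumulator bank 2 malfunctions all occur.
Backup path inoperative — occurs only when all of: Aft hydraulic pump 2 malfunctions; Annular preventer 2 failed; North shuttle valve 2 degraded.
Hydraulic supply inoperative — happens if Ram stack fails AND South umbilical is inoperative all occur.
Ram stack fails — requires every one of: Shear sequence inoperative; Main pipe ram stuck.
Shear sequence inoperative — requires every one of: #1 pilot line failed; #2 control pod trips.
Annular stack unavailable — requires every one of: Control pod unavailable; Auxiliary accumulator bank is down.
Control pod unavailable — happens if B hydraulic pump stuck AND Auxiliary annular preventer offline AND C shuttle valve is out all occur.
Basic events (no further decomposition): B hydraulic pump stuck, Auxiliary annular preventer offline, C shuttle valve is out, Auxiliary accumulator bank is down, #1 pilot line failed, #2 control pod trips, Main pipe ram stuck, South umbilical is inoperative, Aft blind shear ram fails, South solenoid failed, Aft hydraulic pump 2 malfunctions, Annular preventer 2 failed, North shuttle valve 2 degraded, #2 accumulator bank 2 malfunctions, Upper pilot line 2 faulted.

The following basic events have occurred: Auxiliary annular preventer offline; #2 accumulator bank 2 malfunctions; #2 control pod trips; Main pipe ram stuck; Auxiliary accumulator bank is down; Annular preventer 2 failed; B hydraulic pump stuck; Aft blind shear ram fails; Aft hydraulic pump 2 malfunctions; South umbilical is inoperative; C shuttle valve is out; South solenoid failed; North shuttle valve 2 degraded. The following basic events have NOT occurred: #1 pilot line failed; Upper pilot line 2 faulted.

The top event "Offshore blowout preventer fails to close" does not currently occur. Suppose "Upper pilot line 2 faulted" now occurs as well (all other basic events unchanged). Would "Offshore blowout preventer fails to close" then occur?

Counterfactual: set "Upper pilot line 2 faulted" to occurred.
Control pod unavailable [AND]: B hydraulic pump stuck=occurs, Auxiliary annular preventer offline=occurs, C shuttle valve is out=occurs → all inputs occur → occurs.
Annular stack unavailable [AND]: Control pod unavailable=occurs, Auxiliary accumulator bank is down=occurs → all inputs occur → occurs.
Shear sequence inoperative [AND]: #1 pilot line failed=not, #2 control pod trips=occurs → not all inputs occur → does not occur.
Ram stack fails [AND]: Shear sequence inoperative=not, Main pipe ram stuck=occurs → not all inputs occur → does not occur.
Hydraulic supply inoperative [AND]: Ram stack fails=not, South umbilical is inoperative=occurs → not all inputs occur → does not occur.
Backup path inoperative [AND]: Aft hydraulic pump 2 malfunctions=occurs, Annular preventer 2 failed=occurs, North shuttle valve 2 degraded=occurs → all inputs occur → occurs.
Control pod 2 inoperative [AND]: Backup path inoperative=occurs, #2 accumulator bank 2 malfunctions=occurs → all inputs occur → occurs.
Annular stack 2 inoperative [OR]: Control pod 2 inoperative=occurs, Upper pilot line 2 faulted=occurs → at least one input occurs → occurs.
Shear sequence 2 lost [AND]: Aft blind shear ram fails=occurs, South solenoid failed=occurs, Annular stack 2 inoperative=occurs → all inputs occur → occurs.
Offshore blowout preventer fails to close [AND]: Annular stack unavailable=occurs, Hydraulic supply inoperative=not, Shear sequence 2 lost=occurs → not all inputs occur → does not occur.

No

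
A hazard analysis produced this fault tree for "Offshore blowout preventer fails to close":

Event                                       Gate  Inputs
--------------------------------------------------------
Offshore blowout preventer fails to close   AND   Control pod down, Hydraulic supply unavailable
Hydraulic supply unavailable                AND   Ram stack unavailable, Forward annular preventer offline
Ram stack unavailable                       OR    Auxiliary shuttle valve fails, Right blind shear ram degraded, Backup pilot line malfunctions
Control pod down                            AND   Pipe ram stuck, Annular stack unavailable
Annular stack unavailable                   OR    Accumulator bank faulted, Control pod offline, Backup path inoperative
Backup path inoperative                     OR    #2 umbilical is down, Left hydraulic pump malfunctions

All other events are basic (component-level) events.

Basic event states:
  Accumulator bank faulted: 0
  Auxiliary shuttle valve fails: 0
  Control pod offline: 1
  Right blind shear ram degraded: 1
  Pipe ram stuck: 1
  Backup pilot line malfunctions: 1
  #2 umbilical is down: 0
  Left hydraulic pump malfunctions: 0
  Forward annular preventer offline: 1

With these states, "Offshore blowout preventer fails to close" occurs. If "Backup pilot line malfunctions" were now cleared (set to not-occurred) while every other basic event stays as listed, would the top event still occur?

Counterfactual: set "Backup pilot line malfunctions" to not occurred.
Backup path inoperative [OR]: #2 umbilical is down=not, Left hydraulic pump malfunctions=not → no input occurs → does not occur.
Annular stack unavailable [OR]: Accumulator bank faulted=not, Control pod offline=occurs, Backup path inoperative=not → at least one input occurs → occurs.
Control pod down [AND]: Pipe ram stuck=occurs, Annular stack unavailable=occurs → all inputs occur → occurs.
Ram stack unavailable [OR]: Auxiliary shuttle valve fails=not, Right blind shear ram degraded=occurs, Backup pilot line malfunctions=not → at least one input occurs → occurs.
Hydraulic supply unavailable [AND]: Ram stack unavailable=occurs, Forward annular preventer offline=occurs → all inputs occur → occurs.
Offshore blowout preventer fails to close [AND]: Control pod down=occurs, Hydraulic supply unavailable=occurs → all inputs occur → occurs.

Yes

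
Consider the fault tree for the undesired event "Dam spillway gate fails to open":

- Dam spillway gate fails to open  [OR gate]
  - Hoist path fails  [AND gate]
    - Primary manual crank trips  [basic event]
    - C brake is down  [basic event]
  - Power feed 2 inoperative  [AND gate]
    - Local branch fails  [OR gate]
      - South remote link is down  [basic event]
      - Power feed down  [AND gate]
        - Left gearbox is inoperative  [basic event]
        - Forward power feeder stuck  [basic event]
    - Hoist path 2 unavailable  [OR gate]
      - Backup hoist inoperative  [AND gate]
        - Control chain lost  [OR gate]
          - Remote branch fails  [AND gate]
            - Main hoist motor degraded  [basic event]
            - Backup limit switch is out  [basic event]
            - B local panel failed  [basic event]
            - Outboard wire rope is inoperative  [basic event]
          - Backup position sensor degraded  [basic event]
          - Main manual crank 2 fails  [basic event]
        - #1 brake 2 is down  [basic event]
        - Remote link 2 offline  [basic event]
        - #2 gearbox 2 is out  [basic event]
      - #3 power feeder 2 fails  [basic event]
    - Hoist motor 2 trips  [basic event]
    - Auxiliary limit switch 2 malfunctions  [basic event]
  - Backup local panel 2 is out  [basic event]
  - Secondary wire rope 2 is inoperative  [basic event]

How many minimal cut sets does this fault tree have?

11

Hoist path fails [AND]: one cut set from each child combined → 1 × 1 = 1 cut set(s).
Power feed down [AND]: one cut set from each child combined → 1 × 1 = 1 cut set(s).
Local branch fails [OR]: union of children's cut sets → 2 cut set(s).
Remote branch fails [AND]: one cut set from each child combined → 1 × 1 × 1 × 1 = 1 cut set(s).
Control chain lost [OR]: union of children's cut sets → 3 cut set(s).
Backup hoist inoperative [AND]: one cut set from each child combined → 3 × 1 × 1 × 1 = 3 cut set(s).
Hoist path 2 unavailable [OR]: union of children's cut sets → 4 cut set(s).
Power feed 2 inoperative [AND]: one cut set from each child combined → 2 × 4 × 1 × 1 = 8 cut set(s).
Dam spillway gate fails to open [OR]: union of children's cut sets → 11 cut set(s).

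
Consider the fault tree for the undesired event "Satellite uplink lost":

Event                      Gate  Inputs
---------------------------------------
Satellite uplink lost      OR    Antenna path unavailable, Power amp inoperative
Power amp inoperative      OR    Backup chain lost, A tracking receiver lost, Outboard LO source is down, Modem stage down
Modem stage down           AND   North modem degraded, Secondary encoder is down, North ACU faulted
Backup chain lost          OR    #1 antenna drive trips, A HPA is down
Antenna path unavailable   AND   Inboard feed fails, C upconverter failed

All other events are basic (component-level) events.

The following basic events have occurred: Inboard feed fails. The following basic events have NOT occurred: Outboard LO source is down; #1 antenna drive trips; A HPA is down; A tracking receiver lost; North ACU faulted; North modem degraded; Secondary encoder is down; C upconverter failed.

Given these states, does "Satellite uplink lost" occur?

No

Antenna path unavailable [AND]: Inboard feed fails=occurs, C upconverter failed=not → not all inputs occur → does not occur.
Backup chain lost [OR]: #1 antenna drive trips=not, A HPA is down=not → no input occurs → does not occur.
Modem stage down [AND]: North modem degraded=not, Secondary encoder is down=not, North ACU faulted=not → not all inputs occur → does not occur.
Power amp inoperative [OR]: Backup chain lost=not, A tracking receiver lost=not, Outboard LO source is down=not, Modem stage down=not → no input occurs → does not occur.
Satellite uplink lost [OR]: Antenna path unavailable=not, Power amp inoperative=not → no input occurs → does not occur.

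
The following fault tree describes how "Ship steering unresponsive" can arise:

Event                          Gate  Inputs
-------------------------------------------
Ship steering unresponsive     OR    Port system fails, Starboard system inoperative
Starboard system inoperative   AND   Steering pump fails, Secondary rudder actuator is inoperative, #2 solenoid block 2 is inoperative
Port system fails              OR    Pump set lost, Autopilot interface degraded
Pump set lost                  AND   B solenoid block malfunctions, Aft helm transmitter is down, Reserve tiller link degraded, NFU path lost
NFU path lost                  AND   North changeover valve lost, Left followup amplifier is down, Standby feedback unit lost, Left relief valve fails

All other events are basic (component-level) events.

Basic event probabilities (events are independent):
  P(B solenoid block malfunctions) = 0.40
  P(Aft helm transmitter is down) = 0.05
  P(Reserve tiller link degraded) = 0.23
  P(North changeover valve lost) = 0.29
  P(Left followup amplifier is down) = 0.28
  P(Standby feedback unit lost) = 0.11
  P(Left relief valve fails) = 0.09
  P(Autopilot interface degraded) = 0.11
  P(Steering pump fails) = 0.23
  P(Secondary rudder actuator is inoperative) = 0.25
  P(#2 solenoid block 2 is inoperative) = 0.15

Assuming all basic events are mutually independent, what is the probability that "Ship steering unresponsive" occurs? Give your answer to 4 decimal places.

P(NFU path lost) [AND] = 0.29 × 0.28 × 0.11 × 0.09 = 0.000804
P(Pump set lost) [AND] = 0.40 × 0.05 × 0.23 × 0.000804 = 0.000004
P(Port system fails) [OR] = 1 − (1−0.000004) × (1−0.11) = 0.110004
P(Starboard system inoperative) [AND] = 0.23 × 0.25 × 0.15 = 0.008625
P(Ship steering unresponsive) [OR] = 1 − (1−0.110004) × (1−0.008625) = 0.117680
Rounded to 4 decimal places: P(Ship steering unresponsive) ≈ 0.1177.

0.1177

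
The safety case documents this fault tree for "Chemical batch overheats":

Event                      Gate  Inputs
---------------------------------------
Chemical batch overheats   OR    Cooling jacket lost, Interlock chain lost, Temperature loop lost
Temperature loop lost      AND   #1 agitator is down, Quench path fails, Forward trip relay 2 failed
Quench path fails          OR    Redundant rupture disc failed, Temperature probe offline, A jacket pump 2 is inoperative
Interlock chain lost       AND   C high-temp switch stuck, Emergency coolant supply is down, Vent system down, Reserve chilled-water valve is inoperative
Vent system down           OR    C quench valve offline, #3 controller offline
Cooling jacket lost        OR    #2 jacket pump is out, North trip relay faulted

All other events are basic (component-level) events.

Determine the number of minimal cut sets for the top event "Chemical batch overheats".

7

Cooling jacket lost [OR]: union of children's cut sets → 2 cut set(s).
Vent system down [OR]: union of children's cut sets → 2 cut set(s).
Interlock chain lost [AND]: one cut set from each child combined → 1 × 1 × 2 × 1 = 2 cut set(s).
Quench path fails [OR]: union of children's cut sets → 3 cut set(s).
Temperature loop lost [AND]: one cut set from each child combined → 1 × 3 × 1 = 3 cut set(s).
Chemical batch overheats [OR]: union of children's cut sets → 7 cut set(s).
Minimal cut sets: {#2 jacket pump is out}; {North trip relay faulted}; {C high-temp switch stuck, C quench valve offline, Emergency coolant supply is down, Reserve chilled-water valve is inoperative}; {#3 controller offline, C high-temp switch stuck, Emergency coolant supply is down, Reserve chilled-water valve is inoperative}; {#1 agitator is down, Forward trip relay 2 failed, Redundant rupture disc failed}; {#1 agitator is down, Forward trip relay 2 failed, Temperature probe offline}; {#1 agitator is down, A jacket pump 2 is inoperative, Forward trip relay 2 failed}.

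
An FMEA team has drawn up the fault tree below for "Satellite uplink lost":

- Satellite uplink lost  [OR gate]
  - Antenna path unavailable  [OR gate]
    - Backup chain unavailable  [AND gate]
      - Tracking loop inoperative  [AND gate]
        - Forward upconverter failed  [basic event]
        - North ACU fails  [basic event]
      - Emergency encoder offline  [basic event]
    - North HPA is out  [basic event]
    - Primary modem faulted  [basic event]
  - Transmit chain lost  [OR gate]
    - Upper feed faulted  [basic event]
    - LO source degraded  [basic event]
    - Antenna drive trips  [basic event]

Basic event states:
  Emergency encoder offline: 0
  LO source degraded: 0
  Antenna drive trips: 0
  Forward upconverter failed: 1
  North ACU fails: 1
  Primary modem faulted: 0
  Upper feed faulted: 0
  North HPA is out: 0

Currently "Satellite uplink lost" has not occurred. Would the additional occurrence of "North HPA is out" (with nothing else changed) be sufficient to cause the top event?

Yes

Counterfactual: set "North HPA is out" to occurred.
Tracking loop inoperative [AND]: Forward upconverter failed=occurs, North ACU fails=occurs → all inputs occur → occurs.
Backup chain unavailable [AND]: Tracking loop inoperative=occurs, Emergency encoder offline=not → not all inputs occur → does not occur.
Antenna path unavailable [OR]: Backup chain unavailable=not, North HPA is out=occurs, Primary modem faulted=not → at least one input occurs → occurs.
Transmit chain lost [OR]: Upper feed faulted=not, LO source degraded=not, Antenna drive trips=not → no input occurs → does not occur.
Satellite uplink lost [OR]: Antenna path unavailable=occurs, Transmit chain lost=not → at least one input occurs → occurs.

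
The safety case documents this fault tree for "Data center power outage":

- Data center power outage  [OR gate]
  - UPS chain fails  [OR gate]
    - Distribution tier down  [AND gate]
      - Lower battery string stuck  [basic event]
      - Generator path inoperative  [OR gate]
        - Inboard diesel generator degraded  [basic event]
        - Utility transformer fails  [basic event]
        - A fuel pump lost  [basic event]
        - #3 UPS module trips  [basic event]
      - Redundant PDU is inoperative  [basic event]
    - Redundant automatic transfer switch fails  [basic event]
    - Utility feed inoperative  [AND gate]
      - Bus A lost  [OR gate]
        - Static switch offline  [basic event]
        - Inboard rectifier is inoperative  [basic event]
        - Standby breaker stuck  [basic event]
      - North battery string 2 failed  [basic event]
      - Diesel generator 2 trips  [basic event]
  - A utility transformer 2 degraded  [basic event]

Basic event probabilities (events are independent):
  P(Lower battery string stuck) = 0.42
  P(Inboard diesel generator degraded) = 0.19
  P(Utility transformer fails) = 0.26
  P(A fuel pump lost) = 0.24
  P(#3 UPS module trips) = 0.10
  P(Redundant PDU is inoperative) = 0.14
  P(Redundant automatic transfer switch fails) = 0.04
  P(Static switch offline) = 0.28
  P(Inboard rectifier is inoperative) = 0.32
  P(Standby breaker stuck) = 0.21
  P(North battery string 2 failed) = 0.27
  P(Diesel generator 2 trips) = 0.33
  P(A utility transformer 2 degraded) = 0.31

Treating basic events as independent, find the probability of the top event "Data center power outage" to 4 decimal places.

P(Generator path inoperative) [OR] = 1 − (1−0.19) × (1−0.26) × (1−0.24) × (1−0.10) = 0.590010
P(Distribution tier down) [AND] = 0.42 × 0.590010 × 0.14 = 0.034693
P(Bus A lost) [OR] = 1 − (1−0.28) × (1−0.32) × (1−0.21) = 0.613216
P(Utility feed inoperative) [AND] = 0.613216 × 0.27 × 0.33 = 0.054638
P(UPS chain fails) [OR] = 1 − (1−0.034693) × (1−0.04) × (1−0.054638) = 0.123938
P(Data center power outage) [OR] = 1 − (1−0.123938) × (1−0.31) = 0.395517
Rounded to 4 decimal places: P(Data center power outage) ≈ 0.3955.

0.3955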